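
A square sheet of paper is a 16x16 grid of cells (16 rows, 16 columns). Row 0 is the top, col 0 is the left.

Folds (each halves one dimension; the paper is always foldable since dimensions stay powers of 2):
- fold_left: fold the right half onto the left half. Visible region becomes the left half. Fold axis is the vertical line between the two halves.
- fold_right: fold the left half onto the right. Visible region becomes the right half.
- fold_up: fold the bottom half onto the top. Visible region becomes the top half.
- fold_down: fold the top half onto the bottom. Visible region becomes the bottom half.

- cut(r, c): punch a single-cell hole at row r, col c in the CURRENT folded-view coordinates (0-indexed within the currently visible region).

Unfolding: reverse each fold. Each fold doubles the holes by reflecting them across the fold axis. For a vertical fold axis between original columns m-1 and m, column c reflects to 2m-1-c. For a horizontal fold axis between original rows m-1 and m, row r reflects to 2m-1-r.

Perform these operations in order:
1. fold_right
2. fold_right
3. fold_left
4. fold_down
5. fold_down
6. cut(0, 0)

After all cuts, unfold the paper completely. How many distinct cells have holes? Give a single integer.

Op 1 fold_right: fold axis v@8; visible region now rows[0,16) x cols[8,16) = 16x8
Op 2 fold_right: fold axis v@12; visible region now rows[0,16) x cols[12,16) = 16x4
Op 3 fold_left: fold axis v@14; visible region now rows[0,16) x cols[12,14) = 16x2
Op 4 fold_down: fold axis h@8; visible region now rows[8,16) x cols[12,14) = 8x2
Op 5 fold_down: fold axis h@12; visible region now rows[12,16) x cols[12,14) = 4x2
Op 6 cut(0, 0): punch at orig (12,12); cuts so far [(12, 12)]; region rows[12,16) x cols[12,14) = 4x2
Unfold 1 (reflect across h@12): 2 holes -> [(11, 12), (12, 12)]
Unfold 2 (reflect across h@8): 4 holes -> [(3, 12), (4, 12), (11, 12), (12, 12)]
Unfold 3 (reflect across v@14): 8 holes -> [(3, 12), (3, 15), (4, 12), (4, 15), (11, 12), (11, 15), (12, 12), (12, 15)]
Unfold 4 (reflect across v@12): 16 holes -> [(3, 8), (3, 11), (3, 12), (3, 15), (4, 8), (4, 11), (4, 12), (4, 15), (11, 8), (11, 11), (11, 12), (11, 15), (12, 8), (12, 11), (12, 12), (12, 15)]
Unfold 5 (reflect across v@8): 32 holes -> [(3, 0), (3, 3), (3, 4), (3, 7), (3, 8), (3, 11), (3, 12), (3, 15), (4, 0), (4, 3), (4, 4), (4, 7), (4, 8), (4, 11), (4, 12), (4, 15), (11, 0), (11, 3), (11, 4), (11, 7), (11, 8), (11, 11), (11, 12), (11, 15), (12, 0), (12, 3), (12, 4), (12, 7), (12, 8), (12, 11), (12, 12), (12, 15)]

Answer: 32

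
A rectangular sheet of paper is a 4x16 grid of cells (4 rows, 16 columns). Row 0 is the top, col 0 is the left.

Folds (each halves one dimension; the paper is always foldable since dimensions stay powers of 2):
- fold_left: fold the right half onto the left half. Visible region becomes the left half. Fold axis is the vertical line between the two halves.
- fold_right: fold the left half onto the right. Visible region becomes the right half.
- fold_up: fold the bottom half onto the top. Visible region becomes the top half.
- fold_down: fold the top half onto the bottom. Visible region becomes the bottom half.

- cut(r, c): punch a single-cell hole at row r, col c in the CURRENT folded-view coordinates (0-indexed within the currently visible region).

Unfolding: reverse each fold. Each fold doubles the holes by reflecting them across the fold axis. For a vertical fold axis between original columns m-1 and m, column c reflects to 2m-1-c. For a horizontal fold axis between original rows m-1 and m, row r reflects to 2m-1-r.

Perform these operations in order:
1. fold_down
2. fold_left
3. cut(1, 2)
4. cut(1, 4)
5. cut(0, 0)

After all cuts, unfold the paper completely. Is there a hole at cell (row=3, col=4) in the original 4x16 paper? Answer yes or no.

Op 1 fold_down: fold axis h@2; visible region now rows[2,4) x cols[0,16) = 2x16
Op 2 fold_left: fold axis v@8; visible region now rows[2,4) x cols[0,8) = 2x8
Op 3 cut(1, 2): punch at orig (3,2); cuts so far [(3, 2)]; region rows[2,4) x cols[0,8) = 2x8
Op 4 cut(1, 4): punch at orig (3,4); cuts so far [(3, 2), (3, 4)]; region rows[2,4) x cols[0,8) = 2x8
Op 5 cut(0, 0): punch at orig (2,0); cuts so far [(2, 0), (3, 2), (3, 4)]; region rows[2,4) x cols[0,8) = 2x8
Unfold 1 (reflect across v@8): 6 holes -> [(2, 0), (2, 15), (3, 2), (3, 4), (3, 11), (3, 13)]
Unfold 2 (reflect across h@2): 12 holes -> [(0, 2), (0, 4), (0, 11), (0, 13), (1, 0), (1, 15), (2, 0), (2, 15), (3, 2), (3, 4), (3, 11), (3, 13)]
Holes: [(0, 2), (0, 4), (0, 11), (0, 13), (1, 0), (1, 15), (2, 0), (2, 15), (3, 2), (3, 4), (3, 11), (3, 13)]

Answer: yes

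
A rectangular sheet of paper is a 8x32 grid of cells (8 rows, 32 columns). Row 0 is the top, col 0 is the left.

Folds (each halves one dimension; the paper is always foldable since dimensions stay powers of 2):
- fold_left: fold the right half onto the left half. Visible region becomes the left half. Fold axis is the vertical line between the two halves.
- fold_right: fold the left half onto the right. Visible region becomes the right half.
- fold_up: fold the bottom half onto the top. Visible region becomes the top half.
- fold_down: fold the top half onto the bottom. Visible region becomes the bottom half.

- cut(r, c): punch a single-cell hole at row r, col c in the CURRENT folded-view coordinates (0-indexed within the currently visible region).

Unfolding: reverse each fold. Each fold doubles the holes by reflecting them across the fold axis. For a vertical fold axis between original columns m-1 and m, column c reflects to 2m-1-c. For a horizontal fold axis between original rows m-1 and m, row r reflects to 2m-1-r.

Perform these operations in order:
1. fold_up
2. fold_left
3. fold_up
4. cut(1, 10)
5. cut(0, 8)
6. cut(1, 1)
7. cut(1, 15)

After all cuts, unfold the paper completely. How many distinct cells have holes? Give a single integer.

Answer: 32

Derivation:
Op 1 fold_up: fold axis h@4; visible region now rows[0,4) x cols[0,32) = 4x32
Op 2 fold_left: fold axis v@16; visible region now rows[0,4) x cols[0,16) = 4x16
Op 3 fold_up: fold axis h@2; visible region now rows[0,2) x cols[0,16) = 2x16
Op 4 cut(1, 10): punch at orig (1,10); cuts so far [(1, 10)]; region rows[0,2) x cols[0,16) = 2x16
Op 5 cut(0, 8): punch at orig (0,8); cuts so far [(0, 8), (1, 10)]; region rows[0,2) x cols[0,16) = 2x16
Op 6 cut(1, 1): punch at orig (1,1); cuts so far [(0, 8), (1, 1), (1, 10)]; region rows[0,2) x cols[0,16) = 2x16
Op 7 cut(1, 15): punch at orig (1,15); cuts so far [(0, 8), (1, 1), (1, 10), (1, 15)]; region rows[0,2) x cols[0,16) = 2x16
Unfold 1 (reflect across h@2): 8 holes -> [(0, 8), (1, 1), (1, 10), (1, 15), (2, 1), (2, 10), (2, 15), (3, 8)]
Unfold 2 (reflect across v@16): 16 holes -> [(0, 8), (0, 23), (1, 1), (1, 10), (1, 15), (1, 16), (1, 21), (1, 30), (2, 1), (2, 10), (2, 15), (2, 16), (2, 21), (2, 30), (3, 8), (3, 23)]
Unfold 3 (reflect across h@4): 32 holes -> [(0, 8), (0, 23), (1, 1), (1, 10), (1, 15), (1, 16), (1, 21), (1, 30), (2, 1), (2, 10), (2, 15), (2, 16), (2, 21), (2, 30), (3, 8), (3, 23), (4, 8), (4, 23), (5, 1), (5, 10), (5, 15), (5, 16), (5, 21), (5, 30), (6, 1), (6, 10), (6, 15), (6, 16), (6, 21), (6, 30), (7, 8), (7, 23)]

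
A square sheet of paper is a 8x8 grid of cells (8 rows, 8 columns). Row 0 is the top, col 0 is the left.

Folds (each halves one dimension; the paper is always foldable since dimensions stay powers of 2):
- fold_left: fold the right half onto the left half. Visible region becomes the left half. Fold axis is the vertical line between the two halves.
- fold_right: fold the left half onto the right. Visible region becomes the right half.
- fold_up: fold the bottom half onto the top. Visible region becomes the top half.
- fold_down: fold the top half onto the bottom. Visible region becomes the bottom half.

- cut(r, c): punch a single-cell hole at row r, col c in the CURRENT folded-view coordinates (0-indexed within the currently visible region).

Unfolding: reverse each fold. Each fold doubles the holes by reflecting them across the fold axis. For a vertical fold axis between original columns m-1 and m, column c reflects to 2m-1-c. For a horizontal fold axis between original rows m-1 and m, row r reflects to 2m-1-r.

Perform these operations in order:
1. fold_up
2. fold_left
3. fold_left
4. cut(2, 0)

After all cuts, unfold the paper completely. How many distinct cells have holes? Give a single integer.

Op 1 fold_up: fold axis h@4; visible region now rows[0,4) x cols[0,8) = 4x8
Op 2 fold_left: fold axis v@4; visible region now rows[0,4) x cols[0,4) = 4x4
Op 3 fold_left: fold axis v@2; visible region now rows[0,4) x cols[0,2) = 4x2
Op 4 cut(2, 0): punch at orig (2,0); cuts so far [(2, 0)]; region rows[0,4) x cols[0,2) = 4x2
Unfold 1 (reflect across v@2): 2 holes -> [(2, 0), (2, 3)]
Unfold 2 (reflect across v@4): 4 holes -> [(2, 0), (2, 3), (2, 4), (2, 7)]
Unfold 3 (reflect across h@4): 8 holes -> [(2, 0), (2, 3), (2, 4), (2, 7), (5, 0), (5, 3), (5, 4), (5, 7)]

Answer: 8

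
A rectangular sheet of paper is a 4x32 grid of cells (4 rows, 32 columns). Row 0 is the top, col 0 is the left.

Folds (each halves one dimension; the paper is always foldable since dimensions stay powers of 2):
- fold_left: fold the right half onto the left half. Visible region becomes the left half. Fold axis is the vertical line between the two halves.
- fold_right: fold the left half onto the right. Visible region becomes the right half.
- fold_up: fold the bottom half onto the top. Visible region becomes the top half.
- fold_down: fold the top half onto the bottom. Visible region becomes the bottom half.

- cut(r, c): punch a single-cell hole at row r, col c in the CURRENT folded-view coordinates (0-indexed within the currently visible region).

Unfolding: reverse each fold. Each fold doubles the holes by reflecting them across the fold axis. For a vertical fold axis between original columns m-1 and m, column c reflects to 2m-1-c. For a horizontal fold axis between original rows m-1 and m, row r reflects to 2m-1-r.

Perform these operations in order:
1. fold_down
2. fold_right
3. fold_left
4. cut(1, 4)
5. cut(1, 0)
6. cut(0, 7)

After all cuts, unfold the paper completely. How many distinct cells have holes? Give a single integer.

Answer: 24

Derivation:
Op 1 fold_down: fold axis h@2; visible region now rows[2,4) x cols[0,32) = 2x32
Op 2 fold_right: fold axis v@16; visible region now rows[2,4) x cols[16,32) = 2x16
Op 3 fold_left: fold axis v@24; visible region now rows[2,4) x cols[16,24) = 2x8
Op 4 cut(1, 4): punch at orig (3,20); cuts so far [(3, 20)]; region rows[2,4) x cols[16,24) = 2x8
Op 5 cut(1, 0): punch at orig (3,16); cuts so far [(3, 16), (3, 20)]; region rows[2,4) x cols[16,24) = 2x8
Op 6 cut(0, 7): punch at orig (2,23); cuts so far [(2, 23), (3, 16), (3, 20)]; region rows[2,4) x cols[16,24) = 2x8
Unfold 1 (reflect across v@24): 6 holes -> [(2, 23), (2, 24), (3, 16), (3, 20), (3, 27), (3, 31)]
Unfold 2 (reflect across v@16): 12 holes -> [(2, 7), (2, 8), (2, 23), (2, 24), (3, 0), (3, 4), (3, 11), (3, 15), (3, 16), (3, 20), (3, 27), (3, 31)]
Unfold 3 (reflect across h@2): 24 holes -> [(0, 0), (0, 4), (0, 11), (0, 15), (0, 16), (0, 20), (0, 27), (0, 31), (1, 7), (1, 8), (1, 23), (1, 24), (2, 7), (2, 8), (2, 23), (2, 24), (3, 0), (3, 4), (3, 11), (3, 15), (3, 16), (3, 20), (3, 27), (3, 31)]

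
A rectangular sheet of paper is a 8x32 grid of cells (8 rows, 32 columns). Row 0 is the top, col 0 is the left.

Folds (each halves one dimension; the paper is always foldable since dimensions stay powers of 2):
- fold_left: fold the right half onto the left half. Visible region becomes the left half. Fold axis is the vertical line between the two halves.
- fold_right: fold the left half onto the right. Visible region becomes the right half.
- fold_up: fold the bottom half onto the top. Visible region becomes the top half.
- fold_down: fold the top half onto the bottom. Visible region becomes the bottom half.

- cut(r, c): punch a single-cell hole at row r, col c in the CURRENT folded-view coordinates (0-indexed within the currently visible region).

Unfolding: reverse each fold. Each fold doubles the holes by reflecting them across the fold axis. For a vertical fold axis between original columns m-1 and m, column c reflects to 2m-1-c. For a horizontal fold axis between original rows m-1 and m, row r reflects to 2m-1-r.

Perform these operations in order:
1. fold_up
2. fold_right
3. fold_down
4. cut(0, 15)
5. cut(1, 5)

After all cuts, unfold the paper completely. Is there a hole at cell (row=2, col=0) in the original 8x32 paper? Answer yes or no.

Op 1 fold_up: fold axis h@4; visible region now rows[0,4) x cols[0,32) = 4x32
Op 2 fold_right: fold axis v@16; visible region now rows[0,4) x cols[16,32) = 4x16
Op 3 fold_down: fold axis h@2; visible region now rows[2,4) x cols[16,32) = 2x16
Op 4 cut(0, 15): punch at orig (2,31); cuts so far [(2, 31)]; region rows[2,4) x cols[16,32) = 2x16
Op 5 cut(1, 5): punch at orig (3,21); cuts so far [(2, 31), (3, 21)]; region rows[2,4) x cols[16,32) = 2x16
Unfold 1 (reflect across h@2): 4 holes -> [(0, 21), (1, 31), (2, 31), (3, 21)]
Unfold 2 (reflect across v@16): 8 holes -> [(0, 10), (0, 21), (1, 0), (1, 31), (2, 0), (2, 31), (3, 10), (3, 21)]
Unfold 3 (reflect across h@4): 16 holes -> [(0, 10), (0, 21), (1, 0), (1, 31), (2, 0), (2, 31), (3, 10), (3, 21), (4, 10), (4, 21), (5, 0), (5, 31), (6, 0), (6, 31), (7, 10), (7, 21)]
Holes: [(0, 10), (0, 21), (1, 0), (1, 31), (2, 0), (2, 31), (3, 10), (3, 21), (4, 10), (4, 21), (5, 0), (5, 31), (6, 0), (6, 31), (7, 10), (7, 21)]

Answer: yes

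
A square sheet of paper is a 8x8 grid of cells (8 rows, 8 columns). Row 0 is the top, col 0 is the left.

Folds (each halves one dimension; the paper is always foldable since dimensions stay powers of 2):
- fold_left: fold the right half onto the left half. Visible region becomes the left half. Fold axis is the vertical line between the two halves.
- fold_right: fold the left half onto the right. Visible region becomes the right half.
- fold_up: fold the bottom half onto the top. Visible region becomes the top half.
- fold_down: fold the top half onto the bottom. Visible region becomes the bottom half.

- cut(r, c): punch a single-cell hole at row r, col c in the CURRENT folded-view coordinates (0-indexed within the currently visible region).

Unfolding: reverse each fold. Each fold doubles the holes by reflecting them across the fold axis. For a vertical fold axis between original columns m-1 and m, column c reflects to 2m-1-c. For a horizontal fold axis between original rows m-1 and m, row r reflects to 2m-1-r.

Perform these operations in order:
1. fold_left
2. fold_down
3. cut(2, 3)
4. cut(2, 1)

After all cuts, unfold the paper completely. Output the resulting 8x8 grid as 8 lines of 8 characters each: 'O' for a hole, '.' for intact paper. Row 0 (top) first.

Op 1 fold_left: fold axis v@4; visible region now rows[0,8) x cols[0,4) = 8x4
Op 2 fold_down: fold axis h@4; visible region now rows[4,8) x cols[0,4) = 4x4
Op 3 cut(2, 3): punch at orig (6,3); cuts so far [(6, 3)]; region rows[4,8) x cols[0,4) = 4x4
Op 4 cut(2, 1): punch at orig (6,1); cuts so far [(6, 1), (6, 3)]; region rows[4,8) x cols[0,4) = 4x4
Unfold 1 (reflect across h@4): 4 holes -> [(1, 1), (1, 3), (6, 1), (6, 3)]
Unfold 2 (reflect across v@4): 8 holes -> [(1, 1), (1, 3), (1, 4), (1, 6), (6, 1), (6, 3), (6, 4), (6, 6)]

Answer: ........
.O.OO.O.
........
........
........
........
.O.OO.O.
........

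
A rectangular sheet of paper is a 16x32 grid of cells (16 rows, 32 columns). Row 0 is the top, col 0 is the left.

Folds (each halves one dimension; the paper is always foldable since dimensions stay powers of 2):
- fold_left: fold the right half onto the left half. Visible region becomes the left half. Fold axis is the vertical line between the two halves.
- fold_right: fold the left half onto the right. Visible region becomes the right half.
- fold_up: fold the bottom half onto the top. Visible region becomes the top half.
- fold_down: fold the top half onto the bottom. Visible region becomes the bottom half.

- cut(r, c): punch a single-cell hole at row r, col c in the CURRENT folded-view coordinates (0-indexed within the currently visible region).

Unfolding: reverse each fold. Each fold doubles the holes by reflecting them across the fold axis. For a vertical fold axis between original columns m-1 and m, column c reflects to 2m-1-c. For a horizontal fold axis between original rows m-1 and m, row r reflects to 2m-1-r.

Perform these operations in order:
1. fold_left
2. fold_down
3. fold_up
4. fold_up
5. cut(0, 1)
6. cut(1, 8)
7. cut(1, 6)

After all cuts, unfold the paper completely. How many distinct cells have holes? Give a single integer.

Op 1 fold_left: fold axis v@16; visible region now rows[0,16) x cols[0,16) = 16x16
Op 2 fold_down: fold axis h@8; visible region now rows[8,16) x cols[0,16) = 8x16
Op 3 fold_up: fold axis h@12; visible region now rows[8,12) x cols[0,16) = 4x16
Op 4 fold_up: fold axis h@10; visible region now rows[8,10) x cols[0,16) = 2x16
Op 5 cut(0, 1): punch at orig (8,1); cuts so far [(8, 1)]; region rows[8,10) x cols[0,16) = 2x16
Op 6 cut(1, 8): punch at orig (9,8); cuts so far [(8, 1), (9, 8)]; region rows[8,10) x cols[0,16) = 2x16
Op 7 cut(1, 6): punch at orig (9,6); cuts so far [(8, 1), (9, 6), (9, 8)]; region rows[8,10) x cols[0,16) = 2x16
Unfold 1 (reflect across h@10): 6 holes -> [(8, 1), (9, 6), (9, 8), (10, 6), (10, 8), (11, 1)]
Unfold 2 (reflect across h@12): 12 holes -> [(8, 1), (9, 6), (9, 8), (10, 6), (10, 8), (11, 1), (12, 1), (13, 6), (13, 8), (14, 6), (14, 8), (15, 1)]
Unfold 3 (reflect across h@8): 24 holes -> [(0, 1), (1, 6), (1, 8), (2, 6), (2, 8), (3, 1), (4, 1), (5, 6), (5, 8), (6, 6), (6, 8), (7, 1), (8, 1), (9, 6), (9, 8), (10, 6), (10, 8), (11, 1), (12, 1), (13, 6), (13, 8), (14, 6), (14, 8), (15, 1)]
Unfold 4 (reflect across v@16): 48 holes -> [(0, 1), (0, 30), (1, 6), (1, 8), (1, 23), (1, 25), (2, 6), (2, 8), (2, 23), (2, 25), (3, 1), (3, 30), (4, 1), (4, 30), (5, 6), (5, 8), (5, 23), (5, 25), (6, 6), (6, 8), (6, 23), (6, 25), (7, 1), (7, 30), (8, 1), (8, 30), (9, 6), (9, 8), (9, 23), (9, 25), (10, 6), (10, 8), (10, 23), (10, 25), (11, 1), (11, 30), (12, 1), (12, 30), (13, 6), (13, 8), (13, 23), (13, 25), (14, 6), (14, 8), (14, 23), (14, 25), (15, 1), (15, 30)]

Answer: 48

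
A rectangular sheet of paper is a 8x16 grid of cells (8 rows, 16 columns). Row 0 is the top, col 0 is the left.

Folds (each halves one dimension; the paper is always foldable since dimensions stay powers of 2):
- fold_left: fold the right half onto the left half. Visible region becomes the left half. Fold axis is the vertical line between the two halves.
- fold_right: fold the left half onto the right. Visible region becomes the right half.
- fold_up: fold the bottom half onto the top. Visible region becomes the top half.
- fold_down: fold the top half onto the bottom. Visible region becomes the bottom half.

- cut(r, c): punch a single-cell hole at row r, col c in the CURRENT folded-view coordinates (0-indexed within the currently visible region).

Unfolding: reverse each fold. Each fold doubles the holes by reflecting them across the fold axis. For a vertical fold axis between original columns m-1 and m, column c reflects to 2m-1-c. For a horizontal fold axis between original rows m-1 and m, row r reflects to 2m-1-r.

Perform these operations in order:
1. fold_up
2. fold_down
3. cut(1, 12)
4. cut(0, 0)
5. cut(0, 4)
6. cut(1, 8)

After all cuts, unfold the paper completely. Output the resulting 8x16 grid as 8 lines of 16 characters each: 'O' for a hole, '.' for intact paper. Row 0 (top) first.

Op 1 fold_up: fold axis h@4; visible region now rows[0,4) x cols[0,16) = 4x16
Op 2 fold_down: fold axis h@2; visible region now rows[2,4) x cols[0,16) = 2x16
Op 3 cut(1, 12): punch at orig (3,12); cuts so far [(3, 12)]; region rows[2,4) x cols[0,16) = 2x16
Op 4 cut(0, 0): punch at orig (2,0); cuts so far [(2, 0), (3, 12)]; region rows[2,4) x cols[0,16) = 2x16
Op 5 cut(0, 4): punch at orig (2,4); cuts so far [(2, 0), (2, 4), (3, 12)]; region rows[2,4) x cols[0,16) = 2x16
Op 6 cut(1, 8): punch at orig (3,8); cuts so far [(2, 0), (2, 4), (3, 8), (3, 12)]; region rows[2,4) x cols[0,16) = 2x16
Unfold 1 (reflect across h@2): 8 holes -> [(0, 8), (0, 12), (1, 0), (1, 4), (2, 0), (2, 4), (3, 8), (3, 12)]
Unfold 2 (reflect across h@4): 16 holes -> [(0, 8), (0, 12), (1, 0), (1, 4), (2, 0), (2, 4), (3, 8), (3, 12), (4, 8), (4, 12), (5, 0), (5, 4), (6, 0), (6, 4), (7, 8), (7, 12)]

Answer: ........O...O...
O...O...........
O...O...........
........O...O...
........O...O...
O...O...........
O...O...........
........O...O...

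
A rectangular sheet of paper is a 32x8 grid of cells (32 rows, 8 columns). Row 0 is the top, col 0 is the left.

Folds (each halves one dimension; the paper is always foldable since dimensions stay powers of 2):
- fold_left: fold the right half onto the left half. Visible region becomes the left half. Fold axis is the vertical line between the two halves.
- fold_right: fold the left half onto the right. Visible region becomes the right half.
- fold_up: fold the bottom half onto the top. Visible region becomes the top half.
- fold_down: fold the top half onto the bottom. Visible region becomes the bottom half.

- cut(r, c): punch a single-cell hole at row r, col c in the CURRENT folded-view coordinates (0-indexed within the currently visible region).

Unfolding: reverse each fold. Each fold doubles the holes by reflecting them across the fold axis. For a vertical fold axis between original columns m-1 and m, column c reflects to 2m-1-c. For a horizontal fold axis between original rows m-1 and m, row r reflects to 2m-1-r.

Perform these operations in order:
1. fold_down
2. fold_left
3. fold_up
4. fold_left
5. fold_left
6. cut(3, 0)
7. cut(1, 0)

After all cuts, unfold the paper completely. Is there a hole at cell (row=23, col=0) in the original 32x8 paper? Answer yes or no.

Answer: no

Derivation:
Op 1 fold_down: fold axis h@16; visible region now rows[16,32) x cols[0,8) = 16x8
Op 2 fold_left: fold axis v@4; visible region now rows[16,32) x cols[0,4) = 16x4
Op 3 fold_up: fold axis h@24; visible region now rows[16,24) x cols[0,4) = 8x4
Op 4 fold_left: fold axis v@2; visible region now rows[16,24) x cols[0,2) = 8x2
Op 5 fold_left: fold axis v@1; visible region now rows[16,24) x cols[0,1) = 8x1
Op 6 cut(3, 0): punch at orig (19,0); cuts so far [(19, 0)]; region rows[16,24) x cols[0,1) = 8x1
Op 7 cut(1, 0): punch at orig (17,0); cuts so far [(17, 0), (19, 0)]; region rows[16,24) x cols[0,1) = 8x1
Unfold 1 (reflect across v@1): 4 holes -> [(17, 0), (17, 1), (19, 0), (19, 1)]
Unfold 2 (reflect across v@2): 8 holes -> [(17, 0), (17, 1), (17, 2), (17, 3), (19, 0), (19, 1), (19, 2), (19, 3)]
Unfold 3 (reflect across h@24): 16 holes -> [(17, 0), (17, 1), (17, 2), (17, 3), (19, 0), (19, 1), (19, 2), (19, 3), (28, 0), (28, 1), (28, 2), (28, 3), (30, 0), (30, 1), (30, 2), (30, 3)]
Unfold 4 (reflect across v@4): 32 holes -> [(17, 0), (17, 1), (17, 2), (17, 3), (17, 4), (17, 5), (17, 6), (17, 7), (19, 0), (19, 1), (19, 2), (19, 3), (19, 4), (19, 5), (19, 6), (19, 7), (28, 0), (28, 1), (28, 2), (28, 3), (28, 4), (28, 5), (28, 6), (28, 7), (30, 0), (30, 1), (30, 2), (30, 3), (30, 4), (30, 5), (30, 6), (30, 7)]
Unfold 5 (reflect across h@16): 64 holes -> [(1, 0), (1, 1), (1, 2), (1, 3), (1, 4), (1, 5), (1, 6), (1, 7), (3, 0), (3, 1), (3, 2), (3, 3), (3, 4), (3, 5), (3, 6), (3, 7), (12, 0), (12, 1), (12, 2), (12, 3), (12, 4), (12, 5), (12, 6), (12, 7), (14, 0), (14, 1), (14, 2), (14, 3), (14, 4), (14, 5), (14, 6), (14, 7), (17, 0), (17, 1), (17, 2), (17, 3), (17, 4), (17, 5), (17, 6), (17, 7), (19, 0), (19, 1), (19, 2), (19, 3), (19, 4), (19, 5), (19, 6), (19, 7), (28, 0), (28, 1), (28, 2), (28, 3), (28, 4), (28, 5), (28, 6), (28, 7), (30, 0), (30, 1), (30, 2), (30, 3), (30, 4), (30, 5), (30, 6), (30, 7)]
Holes: [(1, 0), (1, 1), (1, 2), (1, 3), (1, 4), (1, 5), (1, 6), (1, 7), (3, 0), (3, 1), (3, 2), (3, 3), (3, 4), (3, 5), (3, 6), (3, 7), (12, 0), (12, 1), (12, 2), (12, 3), (12, 4), (12, 5), (12, 6), (12, 7), (14, 0), (14, 1), (14, 2), (14, 3), (14, 4), (14, 5), (14, 6), (14, 7), (17, 0), (17, 1), (17, 2), (17, 3), (17, 4), (17, 5), (17, 6), (17, 7), (19, 0), (19, 1), (19, 2), (19, 3), (19, 4), (19, 5), (19, 6), (19, 7), (28, 0), (28, 1), (28, 2), (28, 3), (28, 4), (28, 5), (28, 6), (28, 7), (30, 0), (30, 1), (30, 2), (30, 3), (30, 4), (30, 5), (30, 6), (30, 7)]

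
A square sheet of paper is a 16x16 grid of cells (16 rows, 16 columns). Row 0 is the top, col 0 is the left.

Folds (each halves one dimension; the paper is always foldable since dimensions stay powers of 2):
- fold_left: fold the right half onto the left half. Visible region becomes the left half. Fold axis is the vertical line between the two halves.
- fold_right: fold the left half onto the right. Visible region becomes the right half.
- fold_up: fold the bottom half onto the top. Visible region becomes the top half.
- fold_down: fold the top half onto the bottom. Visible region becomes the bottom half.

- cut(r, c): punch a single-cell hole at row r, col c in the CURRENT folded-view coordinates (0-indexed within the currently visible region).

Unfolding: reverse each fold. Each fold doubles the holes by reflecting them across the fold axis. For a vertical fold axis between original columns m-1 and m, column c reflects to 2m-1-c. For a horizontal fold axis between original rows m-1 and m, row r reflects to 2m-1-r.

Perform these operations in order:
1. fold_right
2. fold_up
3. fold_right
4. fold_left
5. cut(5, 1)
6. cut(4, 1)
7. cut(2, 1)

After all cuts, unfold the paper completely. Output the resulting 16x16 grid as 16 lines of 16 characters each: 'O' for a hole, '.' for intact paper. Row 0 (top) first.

Answer: ................
................
.OO..OO..OO..OO.
................
.OO..OO..OO..OO.
.OO..OO..OO..OO.
................
................
................
................
.OO..OO..OO..OO.
.OO..OO..OO..OO.
................
.OO..OO..OO..OO.
................
................

Derivation:
Op 1 fold_right: fold axis v@8; visible region now rows[0,16) x cols[8,16) = 16x8
Op 2 fold_up: fold axis h@8; visible region now rows[0,8) x cols[8,16) = 8x8
Op 3 fold_right: fold axis v@12; visible region now rows[0,8) x cols[12,16) = 8x4
Op 4 fold_left: fold axis v@14; visible region now rows[0,8) x cols[12,14) = 8x2
Op 5 cut(5, 1): punch at orig (5,13); cuts so far [(5, 13)]; region rows[0,8) x cols[12,14) = 8x2
Op 6 cut(4, 1): punch at orig (4,13); cuts so far [(4, 13), (5, 13)]; region rows[0,8) x cols[12,14) = 8x2
Op 7 cut(2, 1): punch at orig (2,13); cuts so far [(2, 13), (4, 13), (5, 13)]; region rows[0,8) x cols[12,14) = 8x2
Unfold 1 (reflect across v@14): 6 holes -> [(2, 13), (2, 14), (4, 13), (4, 14), (5, 13), (5, 14)]
Unfold 2 (reflect across v@12): 12 holes -> [(2, 9), (2, 10), (2, 13), (2, 14), (4, 9), (4, 10), (4, 13), (4, 14), (5, 9), (5, 10), (5, 13), (5, 14)]
Unfold 3 (reflect across h@8): 24 holes -> [(2, 9), (2, 10), (2, 13), (2, 14), (4, 9), (4, 10), (4, 13), (4, 14), (5, 9), (5, 10), (5, 13), (5, 14), (10, 9), (10, 10), (10, 13), (10, 14), (11, 9), (11, 10), (11, 13), (11, 14), (13, 9), (13, 10), (13, 13), (13, 14)]
Unfold 4 (reflect across v@8): 48 holes -> [(2, 1), (2, 2), (2, 5), (2, 6), (2, 9), (2, 10), (2, 13), (2, 14), (4, 1), (4, 2), (4, 5), (4, 6), (4, 9), (4, 10), (4, 13), (4, 14), (5, 1), (5, 2), (5, 5), (5, 6), (5, 9), (5, 10), (5, 13), (5, 14), (10, 1), (10, 2), (10, 5), (10, 6), (10, 9), (10, 10), (10, 13), (10, 14), (11, 1), (11, 2), (11, 5), (11, 6), (11, 9), (11, 10), (11, 13), (11, 14), (13, 1), (13, 2), (13, 5), (13, 6), (13, 9), (13, 10), (13, 13), (13, 14)]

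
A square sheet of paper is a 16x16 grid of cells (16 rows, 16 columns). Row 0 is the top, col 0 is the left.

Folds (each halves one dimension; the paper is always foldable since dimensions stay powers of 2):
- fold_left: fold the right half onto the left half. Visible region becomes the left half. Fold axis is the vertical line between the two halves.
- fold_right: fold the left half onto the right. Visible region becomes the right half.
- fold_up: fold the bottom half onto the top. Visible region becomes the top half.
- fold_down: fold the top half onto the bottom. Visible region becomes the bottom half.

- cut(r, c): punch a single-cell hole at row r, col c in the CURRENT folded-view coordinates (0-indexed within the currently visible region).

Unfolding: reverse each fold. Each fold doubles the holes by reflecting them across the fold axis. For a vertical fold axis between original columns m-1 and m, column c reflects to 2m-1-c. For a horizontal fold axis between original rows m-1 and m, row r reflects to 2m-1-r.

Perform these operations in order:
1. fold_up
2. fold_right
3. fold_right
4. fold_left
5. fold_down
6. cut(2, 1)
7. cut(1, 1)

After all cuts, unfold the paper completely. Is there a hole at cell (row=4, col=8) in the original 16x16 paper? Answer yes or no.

Op 1 fold_up: fold axis h@8; visible region now rows[0,8) x cols[0,16) = 8x16
Op 2 fold_right: fold axis v@8; visible region now rows[0,8) x cols[8,16) = 8x8
Op 3 fold_right: fold axis v@12; visible region now rows[0,8) x cols[12,16) = 8x4
Op 4 fold_left: fold axis v@14; visible region now rows[0,8) x cols[12,14) = 8x2
Op 5 fold_down: fold axis h@4; visible region now rows[4,8) x cols[12,14) = 4x2
Op 6 cut(2, 1): punch at orig (6,13); cuts so far [(6, 13)]; region rows[4,8) x cols[12,14) = 4x2
Op 7 cut(1, 1): punch at orig (5,13); cuts so far [(5, 13), (6, 13)]; region rows[4,8) x cols[12,14) = 4x2
Unfold 1 (reflect across h@4): 4 holes -> [(1, 13), (2, 13), (5, 13), (6, 13)]
Unfold 2 (reflect across v@14): 8 holes -> [(1, 13), (1, 14), (2, 13), (2, 14), (5, 13), (5, 14), (6, 13), (6, 14)]
Unfold 3 (reflect across v@12): 16 holes -> [(1, 9), (1, 10), (1, 13), (1, 14), (2, 9), (2, 10), (2, 13), (2, 14), (5, 9), (5, 10), (5, 13), (5, 14), (6, 9), (6, 10), (6, 13), (6, 14)]
Unfold 4 (reflect across v@8): 32 holes -> [(1, 1), (1, 2), (1, 5), (1, 6), (1, 9), (1, 10), (1, 13), (1, 14), (2, 1), (2, 2), (2, 5), (2, 6), (2, 9), (2, 10), (2, 13), (2, 14), (5, 1), (5, 2), (5, 5), (5, 6), (5, 9), (5, 10), (5, 13), (5, 14), (6, 1), (6, 2), (6, 5), (6, 6), (6, 9), (6, 10), (6, 13), (6, 14)]
Unfold 5 (reflect across h@8): 64 holes -> [(1, 1), (1, 2), (1, 5), (1, 6), (1, 9), (1, 10), (1, 13), (1, 14), (2, 1), (2, 2), (2, 5), (2, 6), (2, 9), (2, 10), (2, 13), (2, 14), (5, 1), (5, 2), (5, 5), (5, 6), (5, 9), (5, 10), (5, 13), (5, 14), (6, 1), (6, 2), (6, 5), (6, 6), (6, 9), (6, 10), (6, 13), (6, 14), (9, 1), (9, 2), (9, 5), (9, 6), (9, 9), (9, 10), (9, 13), (9, 14), (10, 1), (10, 2), (10, 5), (10, 6), (10, 9), (10, 10), (10, 13), (10, 14), (13, 1), (13, 2), (13, 5), (13, 6), (13, 9), (13, 10), (13, 13), (13, 14), (14, 1), (14, 2), (14, 5), (14, 6), (14, 9), (14, 10), (14, 13), (14, 14)]
Holes: [(1, 1), (1, 2), (1, 5), (1, 6), (1, 9), (1, 10), (1, 13), (1, 14), (2, 1), (2, 2), (2, 5), (2, 6), (2, 9), (2, 10), (2, 13), (2, 14), (5, 1), (5, 2), (5, 5), (5, 6), (5, 9), (5, 10), (5, 13), (5, 14), (6, 1), (6, 2), (6, 5), (6, 6), (6, 9), (6, 10), (6, 13), (6, 14), (9, 1), (9, 2), (9, 5), (9, 6), (9, 9), (9, 10), (9, 13), (9, 14), (10, 1), (10, 2), (10, 5), (10, 6), (10, 9), (10, 10), (10, 13), (10, 14), (13, 1), (13, 2), (13, 5), (13, 6), (13, 9), (13, 10), (13, 13), (13, 14), (14, 1), (14, 2), (14, 5), (14, 6), (14, 9), (14, 10), (14, 13), (14, 14)]

Answer: no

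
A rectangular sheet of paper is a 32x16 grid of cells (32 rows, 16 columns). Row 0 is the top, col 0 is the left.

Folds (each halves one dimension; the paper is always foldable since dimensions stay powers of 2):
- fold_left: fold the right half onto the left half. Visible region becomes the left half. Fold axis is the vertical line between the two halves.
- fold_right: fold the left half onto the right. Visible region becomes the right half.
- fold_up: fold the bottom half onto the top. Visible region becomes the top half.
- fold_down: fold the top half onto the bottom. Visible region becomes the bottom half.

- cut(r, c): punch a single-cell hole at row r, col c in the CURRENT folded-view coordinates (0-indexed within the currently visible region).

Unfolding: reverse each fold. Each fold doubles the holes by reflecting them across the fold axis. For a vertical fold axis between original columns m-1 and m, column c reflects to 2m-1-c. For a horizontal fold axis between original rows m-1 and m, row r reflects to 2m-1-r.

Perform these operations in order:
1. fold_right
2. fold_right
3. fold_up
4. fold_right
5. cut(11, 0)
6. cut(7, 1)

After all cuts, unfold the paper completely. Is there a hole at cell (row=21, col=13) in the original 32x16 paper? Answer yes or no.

Answer: no

Derivation:
Op 1 fold_right: fold axis v@8; visible region now rows[0,32) x cols[8,16) = 32x8
Op 2 fold_right: fold axis v@12; visible region now rows[0,32) x cols[12,16) = 32x4
Op 3 fold_up: fold axis h@16; visible region now rows[0,16) x cols[12,16) = 16x4
Op 4 fold_right: fold axis v@14; visible region now rows[0,16) x cols[14,16) = 16x2
Op 5 cut(11, 0): punch at orig (11,14); cuts so far [(11, 14)]; region rows[0,16) x cols[14,16) = 16x2
Op 6 cut(7, 1): punch at orig (7,15); cuts so far [(7, 15), (11, 14)]; region rows[0,16) x cols[14,16) = 16x2
Unfold 1 (reflect across v@14): 4 holes -> [(7, 12), (7, 15), (11, 13), (11, 14)]
Unfold 2 (reflect across h@16): 8 holes -> [(7, 12), (7, 15), (11, 13), (11, 14), (20, 13), (20, 14), (24, 12), (24, 15)]
Unfold 3 (reflect across v@12): 16 holes -> [(7, 8), (7, 11), (7, 12), (7, 15), (11, 9), (11, 10), (11, 13), (11, 14), (20, 9), (20, 10), (20, 13), (20, 14), (24, 8), (24, 11), (24, 12), (24, 15)]
Unfold 4 (reflect across v@8): 32 holes -> [(7, 0), (7, 3), (7, 4), (7, 7), (7, 8), (7, 11), (7, 12), (7, 15), (11, 1), (11, 2), (11, 5), (11, 6), (11, 9), (11, 10), (11, 13), (11, 14), (20, 1), (20, 2), (20, 5), (20, 6), (20, 9), (20, 10), (20, 13), (20, 14), (24, 0), (24, 3), (24, 4), (24, 7), (24, 8), (24, 11), (24, 12), (24, 15)]
Holes: [(7, 0), (7, 3), (7, 4), (7, 7), (7, 8), (7, 11), (7, 12), (7, 15), (11, 1), (11, 2), (11, 5), (11, 6), (11, 9), (11, 10), (11, 13), (11, 14), (20, 1), (20, 2), (20, 5), (20, 6), (20, 9), (20, 10), (20, 13), (20, 14), (24, 0), (24, 3), (24, 4), (24, 7), (24, 8), (24, 11), (24, 12), (24, 15)]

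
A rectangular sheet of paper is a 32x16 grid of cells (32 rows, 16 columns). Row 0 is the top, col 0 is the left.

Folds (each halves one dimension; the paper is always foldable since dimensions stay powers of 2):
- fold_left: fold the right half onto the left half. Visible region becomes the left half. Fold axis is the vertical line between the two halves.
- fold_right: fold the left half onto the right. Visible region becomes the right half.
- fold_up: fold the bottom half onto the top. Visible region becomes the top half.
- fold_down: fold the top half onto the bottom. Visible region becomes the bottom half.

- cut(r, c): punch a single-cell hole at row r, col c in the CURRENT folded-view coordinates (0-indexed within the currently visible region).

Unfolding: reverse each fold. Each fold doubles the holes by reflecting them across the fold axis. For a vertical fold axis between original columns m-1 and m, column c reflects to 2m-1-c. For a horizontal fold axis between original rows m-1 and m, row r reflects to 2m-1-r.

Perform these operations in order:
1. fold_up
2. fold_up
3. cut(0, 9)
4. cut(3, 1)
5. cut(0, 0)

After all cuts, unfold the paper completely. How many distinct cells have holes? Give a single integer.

Op 1 fold_up: fold axis h@16; visible region now rows[0,16) x cols[0,16) = 16x16
Op 2 fold_up: fold axis h@8; visible region now rows[0,8) x cols[0,16) = 8x16
Op 3 cut(0, 9): punch at orig (0,9); cuts so far [(0, 9)]; region rows[0,8) x cols[0,16) = 8x16
Op 4 cut(3, 1): punch at orig (3,1); cuts so far [(0, 9), (3, 1)]; region rows[0,8) x cols[0,16) = 8x16
Op 5 cut(0, 0): punch at orig (0,0); cuts so far [(0, 0), (0, 9), (3, 1)]; region rows[0,8) x cols[0,16) = 8x16
Unfold 1 (reflect across h@8): 6 holes -> [(0, 0), (0, 9), (3, 1), (12, 1), (15, 0), (15, 9)]
Unfold 2 (reflect across h@16): 12 holes -> [(0, 0), (0, 9), (3, 1), (12, 1), (15, 0), (15, 9), (16, 0), (16, 9), (19, 1), (28, 1), (31, 0), (31, 9)]

Answer: 12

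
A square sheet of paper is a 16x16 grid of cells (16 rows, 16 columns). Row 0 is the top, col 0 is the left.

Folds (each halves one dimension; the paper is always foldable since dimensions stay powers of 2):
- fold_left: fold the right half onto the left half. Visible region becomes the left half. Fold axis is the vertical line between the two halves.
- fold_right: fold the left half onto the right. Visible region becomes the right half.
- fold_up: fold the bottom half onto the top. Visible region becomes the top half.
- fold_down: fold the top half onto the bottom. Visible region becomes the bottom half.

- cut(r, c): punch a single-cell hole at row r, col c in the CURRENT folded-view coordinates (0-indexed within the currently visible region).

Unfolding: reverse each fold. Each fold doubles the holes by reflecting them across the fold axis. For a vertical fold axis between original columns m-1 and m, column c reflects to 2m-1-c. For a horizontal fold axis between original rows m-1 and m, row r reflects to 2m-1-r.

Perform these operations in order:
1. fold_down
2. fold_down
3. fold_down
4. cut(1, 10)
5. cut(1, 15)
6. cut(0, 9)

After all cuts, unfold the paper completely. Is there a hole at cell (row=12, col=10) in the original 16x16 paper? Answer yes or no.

Op 1 fold_down: fold axis h@8; visible region now rows[8,16) x cols[0,16) = 8x16
Op 2 fold_down: fold axis h@12; visible region now rows[12,16) x cols[0,16) = 4x16
Op 3 fold_down: fold axis h@14; visible region now rows[14,16) x cols[0,16) = 2x16
Op 4 cut(1, 10): punch at orig (15,10); cuts so far [(15, 10)]; region rows[14,16) x cols[0,16) = 2x16
Op 5 cut(1, 15): punch at orig (15,15); cuts so far [(15, 10), (15, 15)]; region rows[14,16) x cols[0,16) = 2x16
Op 6 cut(0, 9): punch at orig (14,9); cuts so far [(14, 9), (15, 10), (15, 15)]; region rows[14,16) x cols[0,16) = 2x16
Unfold 1 (reflect across h@14): 6 holes -> [(12, 10), (12, 15), (13, 9), (14, 9), (15, 10), (15, 15)]
Unfold 2 (reflect across h@12): 12 holes -> [(8, 10), (8, 15), (9, 9), (10, 9), (11, 10), (11, 15), (12, 10), (12, 15), (13, 9), (14, 9), (15, 10), (15, 15)]
Unfold 3 (reflect across h@8): 24 holes -> [(0, 10), (0, 15), (1, 9), (2, 9), (3, 10), (3, 15), (4, 10), (4, 15), (5, 9), (6, 9), (7, 10), (7, 15), (8, 10), (8, 15), (9, 9), (10, 9), (11, 10), (11, 15), (12, 10), (12, 15), (13, 9), (14, 9), (15, 10), (15, 15)]
Holes: [(0, 10), (0, 15), (1, 9), (2, 9), (3, 10), (3, 15), (4, 10), (4, 15), (5, 9), (6, 9), (7, 10), (7, 15), (8, 10), (8, 15), (9, 9), (10, 9), (11, 10), (11, 15), (12, 10), (12, 15), (13, 9), (14, 9), (15, 10), (15, 15)]

Answer: yes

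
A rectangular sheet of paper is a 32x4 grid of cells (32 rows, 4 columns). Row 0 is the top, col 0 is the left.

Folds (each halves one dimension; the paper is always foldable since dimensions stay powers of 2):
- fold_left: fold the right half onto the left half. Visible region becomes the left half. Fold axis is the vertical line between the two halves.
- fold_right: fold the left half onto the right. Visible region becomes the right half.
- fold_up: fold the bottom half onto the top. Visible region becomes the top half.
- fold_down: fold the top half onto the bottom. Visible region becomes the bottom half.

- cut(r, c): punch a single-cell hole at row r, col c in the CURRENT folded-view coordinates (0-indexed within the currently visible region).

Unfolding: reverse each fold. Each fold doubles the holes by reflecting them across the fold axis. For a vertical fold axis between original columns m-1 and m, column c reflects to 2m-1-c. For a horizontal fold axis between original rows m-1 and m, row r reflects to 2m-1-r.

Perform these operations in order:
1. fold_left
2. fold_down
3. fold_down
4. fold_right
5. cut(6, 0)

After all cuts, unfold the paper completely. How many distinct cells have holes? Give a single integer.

Answer: 16

Derivation:
Op 1 fold_left: fold axis v@2; visible region now rows[0,32) x cols[0,2) = 32x2
Op 2 fold_down: fold axis h@16; visible region now rows[16,32) x cols[0,2) = 16x2
Op 3 fold_down: fold axis h@24; visible region now rows[24,32) x cols[0,2) = 8x2
Op 4 fold_right: fold axis v@1; visible region now rows[24,32) x cols[1,2) = 8x1
Op 5 cut(6, 0): punch at orig (30,1); cuts so far [(30, 1)]; region rows[24,32) x cols[1,2) = 8x1
Unfold 1 (reflect across v@1): 2 holes -> [(30, 0), (30, 1)]
Unfold 2 (reflect across h@24): 4 holes -> [(17, 0), (17, 1), (30, 0), (30, 1)]
Unfold 3 (reflect across h@16): 8 holes -> [(1, 0), (1, 1), (14, 0), (14, 1), (17, 0), (17, 1), (30, 0), (30, 1)]
Unfold 4 (reflect across v@2): 16 holes -> [(1, 0), (1, 1), (1, 2), (1, 3), (14, 0), (14, 1), (14, 2), (14, 3), (17, 0), (17, 1), (17, 2), (17, 3), (30, 0), (30, 1), (30, 2), (30, 3)]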